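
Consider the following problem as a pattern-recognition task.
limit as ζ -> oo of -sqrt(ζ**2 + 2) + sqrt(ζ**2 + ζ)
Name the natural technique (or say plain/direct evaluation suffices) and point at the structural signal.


Best approach: conjugate multiplication — this difference gives up after one conjugate multiplication — the radical structure cancels against its conjugate.


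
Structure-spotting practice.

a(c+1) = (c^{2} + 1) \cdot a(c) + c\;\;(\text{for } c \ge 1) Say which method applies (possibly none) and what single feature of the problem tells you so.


Best approach: a summation factor — one step of memory with a weight c^{2} + 1 that changes as the index grows — the summation-factor construction is built for this.


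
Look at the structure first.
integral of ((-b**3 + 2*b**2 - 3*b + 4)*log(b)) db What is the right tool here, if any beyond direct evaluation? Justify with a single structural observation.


Method: integration by parts — the logarithm log(b) has no power-rule antiderivative to read off directly, but its derivative is algebraic — so differentiate log(b) and integrate the polynomial factor -b**3 + 2*b**2 - 3*b + 4.


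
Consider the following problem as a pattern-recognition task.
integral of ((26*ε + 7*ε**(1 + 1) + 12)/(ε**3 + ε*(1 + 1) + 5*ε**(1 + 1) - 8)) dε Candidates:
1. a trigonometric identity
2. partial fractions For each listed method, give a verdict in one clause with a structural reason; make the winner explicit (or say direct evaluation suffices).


Diagnosis: partial fractions — a proper rational integrand over the factorable (ε**3 + ε*(1 + 1) + 5*ε**(1 + 1) - 8): partial fractions reduce it to elementary pieces.
- a trigonometric identity — no sine or cosine appears, so there is nothing for a trigonometric identity to act on.
- partial fractions: yes — fits the structure here.


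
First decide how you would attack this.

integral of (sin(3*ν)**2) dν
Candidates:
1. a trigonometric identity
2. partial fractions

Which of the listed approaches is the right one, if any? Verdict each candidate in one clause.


Diagnosis: a trigonometric identity — sin(3*ν)**2 calls for power reduction: rewrite via double angles before any antiderivative is attempted.
- a trigonometric identity — yes, a natural case for it.
- partial fractions: there is no rational-function structure to decompose.


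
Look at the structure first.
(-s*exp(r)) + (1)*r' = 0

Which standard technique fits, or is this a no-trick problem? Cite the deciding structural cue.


Method: separation of variables — a product of single-variable factors, s and exp(r) — the textbook separable form.


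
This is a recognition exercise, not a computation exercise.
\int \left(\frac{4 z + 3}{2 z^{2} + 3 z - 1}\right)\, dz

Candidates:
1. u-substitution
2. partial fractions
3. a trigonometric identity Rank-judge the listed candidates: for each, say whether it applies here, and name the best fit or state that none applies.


Best approach: u-substitution — structure check: outer function, inner expression 2 z^{2} + 3 z - 1, inner derivative as a factor — the classic u = 2 z^{2} + 3 z - 1 pattern.
- u-substitution: yes — fits the structure here.
- partial fractions — proper and rational, yes, but the denominator has no factorization over the rationals to exploit.
- a trigonometric identity: no sine or cosine appears, so there is nothing for a trigonometric identity to act on.


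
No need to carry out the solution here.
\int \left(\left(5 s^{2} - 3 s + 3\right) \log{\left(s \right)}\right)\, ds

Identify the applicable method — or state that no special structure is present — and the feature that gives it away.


Technique: integration by parts — with u = \log{\left(s \right)} the logarithm disappears after one differentiation, leaving a power-rule integral.


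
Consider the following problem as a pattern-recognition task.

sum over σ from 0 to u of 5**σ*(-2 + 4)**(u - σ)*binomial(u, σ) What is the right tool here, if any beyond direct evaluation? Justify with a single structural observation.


Verdict: the binomial theorem — binomial coefficients against complementary powers of 5 and (-2 + 4): recognize the binomial expansion and resum.


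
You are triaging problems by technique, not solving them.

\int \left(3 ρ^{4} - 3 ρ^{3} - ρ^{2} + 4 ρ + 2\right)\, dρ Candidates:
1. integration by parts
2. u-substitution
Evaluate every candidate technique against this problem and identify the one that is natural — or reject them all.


Method: no special technique — the integrand is a sum of constant multiples of powers of ρ — integrate term by term.
- integration by parts: splitting off a factor buys nothing — the integrand integrates directly without parts.
- u-substitution — no substitution does more than relabel what direct integration already handles.


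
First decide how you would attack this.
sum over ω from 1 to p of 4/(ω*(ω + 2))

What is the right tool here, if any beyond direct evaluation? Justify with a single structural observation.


Method: telescoping — split 4/(ω*(ω + 2)) by partial fractions and the pieces are one function at shifted arguments — interior terms cancel.


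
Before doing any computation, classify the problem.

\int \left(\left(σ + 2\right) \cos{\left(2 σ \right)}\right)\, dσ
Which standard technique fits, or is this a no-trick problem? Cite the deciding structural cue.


Method: integration by parts — differentiate σ + 2, integrate \cos{\left(2 σ \right)}: each pass lowers the polynomial degree, so parts terminates.


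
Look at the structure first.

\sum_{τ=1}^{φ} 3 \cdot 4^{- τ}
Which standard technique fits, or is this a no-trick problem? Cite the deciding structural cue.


Method: the geometric series formula — consecutive terms stand in a fixed index-free ratio — the geometric sum formula closes it.


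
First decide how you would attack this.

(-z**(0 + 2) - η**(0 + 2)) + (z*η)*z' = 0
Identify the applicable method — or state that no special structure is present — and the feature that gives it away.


Technique: the homogeneous substitution — solved for the derivative, the right side is unchanged under scaling η and z together — it depends only on the ratio z/η, so substitute a single ratio variable. A Bernoulli rewrite works here as the equation stands — the homogeneous substitution is the more immediate reading.


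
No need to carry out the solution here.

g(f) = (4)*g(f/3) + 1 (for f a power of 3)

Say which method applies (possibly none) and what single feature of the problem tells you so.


Diagnosis: the master substitution — the argument f/3 divides the index by 3; the standard f = 3^m substitution converts it to a constant-shift recurrence.


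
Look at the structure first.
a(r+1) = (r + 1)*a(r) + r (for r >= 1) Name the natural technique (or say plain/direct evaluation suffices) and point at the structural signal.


Diagnosis: a summation factor — first-order, linear, moving coefficient r + 1: the discrete analogue of an integrating factor handles it.


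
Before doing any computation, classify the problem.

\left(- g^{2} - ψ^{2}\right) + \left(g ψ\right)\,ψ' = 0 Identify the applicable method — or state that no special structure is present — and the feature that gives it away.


Method: the homogeneous substitution — solved for the derivative, the right side is unchanged under scaling g and ψ together — it depends only on the ratio ψ/g, so substitute a single ratio variable. This doubles as a Bernoulli equation in the unknown as written; the homogeneous route needs no setup at all.


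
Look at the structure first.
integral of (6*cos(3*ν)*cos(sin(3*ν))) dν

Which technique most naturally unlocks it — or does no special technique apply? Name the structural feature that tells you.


Method: u-substitution — set u = sin(3*ν): a constant multiple of its derivative, namely 6*cos(3*ν), is present as a factor once the integrand is collected, so the du is sitting there waiting.


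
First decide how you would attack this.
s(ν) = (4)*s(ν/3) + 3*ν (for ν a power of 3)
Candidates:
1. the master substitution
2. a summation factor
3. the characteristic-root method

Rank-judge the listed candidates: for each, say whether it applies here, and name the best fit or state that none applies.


Diagnosis: the master substitution — the argument ν/3 divides the index by 3; the standard ν = 3^m substitution converts it to a constant-shift recurrence.
- the master substitution — applicable, and directly so.
- a summation factor: a divided-index call is outside the fixed-shift first-order family a summation factor normalizes.
- the characteristic-root method: a divided-index call is not the fixed-shift linear shape that characteristic roots solve.


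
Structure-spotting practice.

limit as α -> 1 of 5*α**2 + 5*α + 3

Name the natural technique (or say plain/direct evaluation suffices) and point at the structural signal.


Verdict: no special technique — no zero denominators, no indeterminate clash at 1 — substitute and read off the value.


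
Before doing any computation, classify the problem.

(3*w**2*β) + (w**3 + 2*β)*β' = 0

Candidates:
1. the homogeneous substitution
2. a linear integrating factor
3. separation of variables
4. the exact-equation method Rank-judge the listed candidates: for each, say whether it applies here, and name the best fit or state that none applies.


Technique: the exact-equation method — equality of cross partials is the green light — assemble the potential function term by term.
- the homogeneous substitution: rescaling both variables together changes the slope, so no ratio substitution collapses it.
- a linear integrating factor — the unknown enters nonlinearly (through a power, a denominator, or a transcendental function), which the linear integrating-factor recipe cannot absorb as-is — any repair would come from a preliminary substitution, not the factor.
- separation of variables: the two dependences are entangled, not a clean product of one-variable pieces.
- the exact-equation method: yes, a natural case for it.


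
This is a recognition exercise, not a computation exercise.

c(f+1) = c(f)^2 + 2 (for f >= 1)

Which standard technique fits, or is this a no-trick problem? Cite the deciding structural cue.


Verdict: no special technique — the new term depends nonlinearly on the old ones, which disqualifies every superposition-based technique.


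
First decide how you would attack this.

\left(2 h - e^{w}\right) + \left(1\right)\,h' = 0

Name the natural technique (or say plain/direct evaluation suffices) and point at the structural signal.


Diagnosis: a linear integrating factor — first power of h, nonzero forcing: the integrating-factor recipe applies verbatim with p = 2.


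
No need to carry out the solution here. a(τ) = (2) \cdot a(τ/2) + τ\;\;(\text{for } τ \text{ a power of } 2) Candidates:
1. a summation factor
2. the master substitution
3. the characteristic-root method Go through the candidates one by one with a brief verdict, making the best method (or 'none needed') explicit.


Technique: the master substitution — treat m = log base 2 of τ as the new clock: one recursion step advances m by one while τ scales by 2.
- a summation factor — the recursion divides its index rather than shifting it — there is no previous-term chain for a summation factor to telescope.
- the master substitution — yes, a natural case for it.
- the characteristic-root method — a divided-index call is not the fixed-shift linear shape that characteristic roots solve.


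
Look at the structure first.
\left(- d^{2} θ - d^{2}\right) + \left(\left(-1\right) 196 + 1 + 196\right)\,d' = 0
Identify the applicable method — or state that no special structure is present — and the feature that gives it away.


Verdict: separation of variables — one side of the product carries the independent variable, the other the unknown — the textbook separation shape.


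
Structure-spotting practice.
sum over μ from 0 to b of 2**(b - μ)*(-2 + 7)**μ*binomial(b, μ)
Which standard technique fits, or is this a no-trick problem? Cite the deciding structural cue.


Verdict: the binomial theorem — binomial coefficients against complementary powers of (-2 + 7) and 2: recognize the binomial expansion and resum.


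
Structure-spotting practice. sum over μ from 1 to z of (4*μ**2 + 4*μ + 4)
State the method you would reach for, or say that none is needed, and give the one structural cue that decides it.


Method: no special technique — constant-multiple powers of μ with no cancellation partners and no common ratio — use the standard power-sum formulas.


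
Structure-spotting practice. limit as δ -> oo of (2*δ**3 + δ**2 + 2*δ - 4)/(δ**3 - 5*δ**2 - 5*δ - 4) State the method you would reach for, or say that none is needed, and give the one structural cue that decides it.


Method: dominant-term comparison — divide by the highest power of δ present: lower-order terms vanish and the dominant ratio remains. l'Hôpital's at-infinity variant applies to the expression viewed as a single quotient; the leading-term comparison is the direct route.


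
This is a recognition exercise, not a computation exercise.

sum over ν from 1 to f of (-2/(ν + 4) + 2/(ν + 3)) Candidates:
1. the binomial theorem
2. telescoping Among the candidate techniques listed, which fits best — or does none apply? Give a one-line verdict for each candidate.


Best approach: telescoping — this sum is a zipper: each term contributes 2/(ν + 3) and removes the next index's value, which the following term puts back, closing term by term.
- the binomial theorem — no binomial coefficients pair with matched powers.
- telescoping: yes — fits the structure here.


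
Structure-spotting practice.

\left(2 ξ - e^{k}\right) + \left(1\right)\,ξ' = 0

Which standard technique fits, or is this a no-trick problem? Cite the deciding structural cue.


Method: a linear integrating factor — ξ appears only to the first power with coefficient 2 — the classic integrating-factor setup.


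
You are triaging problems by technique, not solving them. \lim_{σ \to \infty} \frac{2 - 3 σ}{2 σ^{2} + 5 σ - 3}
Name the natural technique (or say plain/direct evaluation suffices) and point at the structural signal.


Technique: dominant-term comparison — at large σ only the top-degree terms survive; compare the leading terms and the limit falls out. l'Hôpital's at-infinity variant applies to the expression viewed as a single quotient; the leading-term comparison is the direct route.


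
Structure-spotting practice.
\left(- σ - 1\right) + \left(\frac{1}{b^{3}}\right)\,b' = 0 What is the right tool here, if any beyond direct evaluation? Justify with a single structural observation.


Diagnosis: separation of variables — all dependence on the two variables factors apart, the defining separable shape. The cross-partial test also passes here (vacuously, each side single-variable); the potential-function route would work, separation is simply more immediate.


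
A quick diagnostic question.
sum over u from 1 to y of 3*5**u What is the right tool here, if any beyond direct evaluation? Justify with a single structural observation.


Technique: the geometric series formula — each summand is the previous one scaled by 5; that constant multiplier is itself the geometric structure.


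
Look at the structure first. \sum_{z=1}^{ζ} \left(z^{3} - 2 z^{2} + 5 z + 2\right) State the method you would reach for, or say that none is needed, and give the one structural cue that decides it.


Method: no special technique — no cancellation, no constant ratio, no binomial weights — just polynomial terms summed directly.


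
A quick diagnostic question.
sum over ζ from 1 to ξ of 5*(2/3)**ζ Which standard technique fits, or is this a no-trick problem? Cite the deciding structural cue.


Diagnosis: the geometric series formula — term-over-term division gives 2/3 every time — index-free ratio, geometric sum formula applies.


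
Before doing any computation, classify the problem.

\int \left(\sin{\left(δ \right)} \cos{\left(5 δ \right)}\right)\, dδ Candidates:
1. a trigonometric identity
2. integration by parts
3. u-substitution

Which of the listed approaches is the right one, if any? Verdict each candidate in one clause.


Technique: a trigonometric identity — the identity turns \sin{\left(δ \right)} \cos{\left(5 δ \right)} into two lone cosines/sines, each trivially integrable.
- a trigonometric identity: applicable, and directly so.
- integration by parts: not the natural route: no polynomial-kernel product appears — a recursive parts reduction of the trigonometric product exists, but the identity rewrite is direct.
- u-substitution: no subexpression of the integrand pairs with its own derivative as a factor — individual terms may offer their own substitutions, but any change of variable covering the whole integral would have to be constructed from outside the expression.


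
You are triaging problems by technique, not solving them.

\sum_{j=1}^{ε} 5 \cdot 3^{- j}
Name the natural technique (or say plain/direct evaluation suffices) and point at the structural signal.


Verdict: the geometric series formula — consecutive terms stand in a fixed index-free ratio — the geometric sum formula closes it.


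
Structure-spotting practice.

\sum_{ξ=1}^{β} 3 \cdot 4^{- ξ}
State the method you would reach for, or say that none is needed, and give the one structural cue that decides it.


Method: the geometric series formula — consecutive terms stand in a fixed index-free ratio — the geometric sum formula closes it.


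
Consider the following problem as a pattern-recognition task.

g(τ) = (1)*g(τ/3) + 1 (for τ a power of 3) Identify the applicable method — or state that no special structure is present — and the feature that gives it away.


Verdict: the master substitution — the argument shrinks by the factor 3, so measure the index on a logarithmic scale and the recursion becomes a shift.


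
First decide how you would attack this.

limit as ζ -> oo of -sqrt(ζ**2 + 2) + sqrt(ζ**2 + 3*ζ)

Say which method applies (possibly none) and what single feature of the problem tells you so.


Verdict: conjugate multiplication — two divergent pieces with a minus sign between them and a radical in the mix: rationalize sqrt(ζ**2 + 3*ζ) - sqrt(ζ**2 + 2) before any limit law applies.


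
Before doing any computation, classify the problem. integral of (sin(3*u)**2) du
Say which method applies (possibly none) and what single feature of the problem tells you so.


Best approach: a trigonometric identity — apply power reduction to sin(3*u)**2; each application halves the trigonometric degree.


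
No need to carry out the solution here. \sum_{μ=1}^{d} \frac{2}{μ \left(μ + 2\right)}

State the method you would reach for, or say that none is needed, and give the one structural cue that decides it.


Best approach: telescoping — split \frac{2}{μ \left(μ + 2\right)} by partial fractions and the pieces are one function at shifted arguments — interior terms cancel.


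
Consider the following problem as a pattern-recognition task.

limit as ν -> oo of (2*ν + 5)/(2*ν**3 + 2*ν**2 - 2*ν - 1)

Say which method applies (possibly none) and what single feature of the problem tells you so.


Verdict: dominant-term comparison — as ν grows, only the highest-degree terms matter — compare leading terms and read the limit off. l'Hôpital's at-infinity variant applies to the expression viewed as a single quotient; the leading-term comparison is the direct route.


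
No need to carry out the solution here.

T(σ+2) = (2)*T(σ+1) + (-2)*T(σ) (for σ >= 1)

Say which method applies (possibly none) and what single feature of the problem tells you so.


Technique: the characteristic-root method — this is the constant-coefficient homogeneous case — the whole solution in σ reduces to a polynomial's roots.


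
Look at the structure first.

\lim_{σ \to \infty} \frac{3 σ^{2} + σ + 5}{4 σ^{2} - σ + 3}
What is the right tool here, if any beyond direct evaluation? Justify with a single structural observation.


Diagnosis: dominant-term comparison — divide through by the highest power of σ; every lower-order term dies and the dominant terms decide the limit. Viewed as a single quotient this is an ∞/∞ form — an at-infinity application of l'Hôpital's rule would also resolve it; comparing leading growth reads the answer without differentiating.


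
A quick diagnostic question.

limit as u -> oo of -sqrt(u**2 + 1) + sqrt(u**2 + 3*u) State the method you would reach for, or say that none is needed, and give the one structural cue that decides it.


Verdict: conjugate multiplication — two divergent pieces with a minus sign between them and a radical in the mix: rationalize sqrt(u**2 + 3*u) - sqrt(u**2 + 1) before any limit law applies.


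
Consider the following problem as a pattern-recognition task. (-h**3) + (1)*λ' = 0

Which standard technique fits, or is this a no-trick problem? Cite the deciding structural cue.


Verdict: no special technique — solved for the derivative, λ never appears on the right — this is a direct integration in h, not a differential-equations problem at heart.


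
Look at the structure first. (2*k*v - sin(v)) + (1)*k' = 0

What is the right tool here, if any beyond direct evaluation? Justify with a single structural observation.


Diagnosis: a linear integrating factor — linear in the unknown with genuine forcing: multiply through by the exponential of the integrated coefficient and the left side closes into one derivative.


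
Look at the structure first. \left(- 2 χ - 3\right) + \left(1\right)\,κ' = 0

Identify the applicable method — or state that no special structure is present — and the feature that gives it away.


Diagnosis: no special technique — with κ absent the equation is not coupled at all: direct integration in χ.


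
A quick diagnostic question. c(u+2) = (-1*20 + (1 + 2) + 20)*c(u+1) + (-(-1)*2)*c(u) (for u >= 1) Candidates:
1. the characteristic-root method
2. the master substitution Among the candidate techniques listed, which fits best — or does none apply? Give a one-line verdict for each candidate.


Diagnosis: the characteristic-root method — shift-invariance with fixed coefficients calls for exponential trials; the characteristic polynomial finds every r^u.
- the characteristic-root method: applicable, and directly so.
- the master substitution — the recursion shifts the index rather than dividing it.


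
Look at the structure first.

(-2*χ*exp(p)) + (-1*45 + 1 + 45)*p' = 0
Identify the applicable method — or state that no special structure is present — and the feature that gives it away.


Method: separation of variables — separating collects all p-dependence with the derivative and leaves all χ-dependence opposite: variables separate.


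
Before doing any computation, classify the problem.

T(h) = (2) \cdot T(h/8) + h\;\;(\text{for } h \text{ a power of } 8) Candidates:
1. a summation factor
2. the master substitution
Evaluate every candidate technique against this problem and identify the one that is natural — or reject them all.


Diagnosis: the master substitution — the argument contracts 8-fold per step: reindex h exponentially and solve the linear recurrence in the new index.
- a summation factor: the recursion divides its index rather than shifting it — there is no previous-term chain for a summation factor to telescope.
- the master substitution — applicable, and directly so.


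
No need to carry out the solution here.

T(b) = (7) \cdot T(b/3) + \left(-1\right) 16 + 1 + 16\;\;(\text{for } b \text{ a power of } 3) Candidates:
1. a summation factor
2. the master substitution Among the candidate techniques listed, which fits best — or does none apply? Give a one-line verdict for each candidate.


Method: the master substitution — the argument shrinks by the factor 3, so measure the index on a logarithmic scale and the recursion becomes a shift.
- a summation factor: the recursion divides its index rather than shifting it — there is no previous-term chain for a summation factor to telescope.
- the master substitution — applicable, and directly so.


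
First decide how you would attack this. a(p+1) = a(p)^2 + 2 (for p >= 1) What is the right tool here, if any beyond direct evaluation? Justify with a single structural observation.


Technique: no special technique — once the recursion is nonlinear, characteristic roots, master substitutions, and summation factors are all off the table.


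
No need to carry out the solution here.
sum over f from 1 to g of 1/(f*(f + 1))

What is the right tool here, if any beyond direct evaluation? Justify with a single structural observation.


Best approach: telescoping — after splitting 1/(f*(f + 1)) into partial fractions, the pieces are shifted copies of one function and cancel telescopically.


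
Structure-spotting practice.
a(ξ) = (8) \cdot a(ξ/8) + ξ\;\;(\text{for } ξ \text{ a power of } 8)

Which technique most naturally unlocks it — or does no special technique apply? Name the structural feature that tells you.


Best approach: the master substitution — the argument shrinks by the factor 8, so measure the index on a logarithmic scale and the recursion becomes a shift.


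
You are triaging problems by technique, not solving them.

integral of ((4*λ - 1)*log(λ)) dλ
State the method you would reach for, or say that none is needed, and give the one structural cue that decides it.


Best approach: integration by parts — take log(λ) as the piece to differentiate: what remains is a power-rule integral in disguise.


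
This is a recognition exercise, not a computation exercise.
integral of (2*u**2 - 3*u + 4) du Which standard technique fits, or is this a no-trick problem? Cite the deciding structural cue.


Method: no special technique — every term is a constant multiple of a power of u; term-wise power-rule integration needs no preliminary transformation.


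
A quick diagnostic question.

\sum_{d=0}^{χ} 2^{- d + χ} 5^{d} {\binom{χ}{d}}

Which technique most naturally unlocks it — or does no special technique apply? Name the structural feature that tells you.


Diagnosis: the binomial theorem — binomial coefficients against complementary powers of 5 and 2: recognize the binomial expansion and resum.


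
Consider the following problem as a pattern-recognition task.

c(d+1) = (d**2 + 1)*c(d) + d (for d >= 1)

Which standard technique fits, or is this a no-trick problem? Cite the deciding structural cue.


Method: a summation factor — the coefficient d**2 + 1 drifts with the index, so no fixed root exists; normalizing by the cumulative product telescopes it.


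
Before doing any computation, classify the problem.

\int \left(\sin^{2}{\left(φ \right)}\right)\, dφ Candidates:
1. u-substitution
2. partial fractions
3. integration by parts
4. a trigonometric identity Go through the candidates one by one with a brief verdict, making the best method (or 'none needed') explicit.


Method: a trigonometric identity — \sin^{2}{\left(φ \right)} carries an even exponent — trade it for double-angle cosines before integrating.
- u-substitution — no subexpression of the integrand pairs with its own derivative as a factor — individual terms may offer their own substitutions, but any change of variable covering the whole integral would have to be constructed from outside the expression.
- partial fractions — the expression is not a ratio of polynomials that decomposes further.
- integration by parts — not the fit here: there is no polynomial factor to ladder down — parts can still close the trigonometric product by recursion, though the identity rewrite is the direct route.
- a trigonometric identity — applies; the problem has the shape this method handles.


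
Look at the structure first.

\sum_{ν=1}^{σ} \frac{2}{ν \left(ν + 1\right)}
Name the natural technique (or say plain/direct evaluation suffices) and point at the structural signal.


Best approach: telescoping — the summand \frac{2}{ν \left(ν + 1\right)} decomposes into fractions whose poles differ by an integer shift — the series collapses.


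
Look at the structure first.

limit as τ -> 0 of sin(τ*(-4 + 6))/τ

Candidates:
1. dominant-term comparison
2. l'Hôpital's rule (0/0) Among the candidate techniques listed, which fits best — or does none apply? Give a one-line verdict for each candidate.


Technique: l'Hôpital's rule (0/0) — the 0/0 form at 0 is the signature situation for l'Hôpital's rule. Known elementary limits would finish this too — the rule just bypasses the case analysis.
- dominant-term comparison — no ranking of term growth rates resolves the limit here.
- l'Hôpital's rule (0/0) — applies; the problem has the shape this method handles.


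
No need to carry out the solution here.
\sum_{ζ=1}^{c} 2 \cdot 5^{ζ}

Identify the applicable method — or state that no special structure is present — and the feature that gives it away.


Verdict: the geometric series formula — each summand is the previous one scaled by 5; that constant multiplier is itself the geometric structure.


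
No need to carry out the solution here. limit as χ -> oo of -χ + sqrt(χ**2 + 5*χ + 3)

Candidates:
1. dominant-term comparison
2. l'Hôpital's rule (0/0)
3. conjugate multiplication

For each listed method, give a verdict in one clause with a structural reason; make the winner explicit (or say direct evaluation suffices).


Verdict: conjugate multiplication — this difference gives up after one conjugate multiplication — the radical structure cancels against its conjugate.
- dominant-term comparison: no ranking of term growth rates resolves the limit here.
- l'Hôpital's rule (0/0): no quotient structure at all: the clash is ∞ minus ∞, which rationalizing converts into a tractable ratio.
- conjugate multiplication — applies; the problem has the shape this method handles.


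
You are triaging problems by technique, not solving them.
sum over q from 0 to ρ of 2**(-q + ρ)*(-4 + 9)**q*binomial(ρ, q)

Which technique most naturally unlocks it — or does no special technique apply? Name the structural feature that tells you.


Verdict: the binomial theorem — binomial coefficients against complementary powers of (-4 + 9) and 2: recognize the binomial expansion and resum.


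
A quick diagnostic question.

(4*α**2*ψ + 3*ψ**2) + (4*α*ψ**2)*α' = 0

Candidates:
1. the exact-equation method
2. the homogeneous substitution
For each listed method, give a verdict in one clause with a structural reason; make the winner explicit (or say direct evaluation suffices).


Diagnosis: the exact-equation method — the compatibility test passes: the α-derivative of 4*α**2*ψ + 3*ψ**2 matches the ψ-derivative of 4*α*ψ**2, so integrate a potential.
- the exact-equation method: yes, a natural case for it.
- the homogeneous substitution — the ratio of the variables does not determine the slope.


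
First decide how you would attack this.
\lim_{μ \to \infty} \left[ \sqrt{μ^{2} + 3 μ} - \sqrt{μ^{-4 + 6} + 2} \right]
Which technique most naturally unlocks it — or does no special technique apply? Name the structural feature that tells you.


Verdict: conjugate multiplication — the difference \sqrt{μ^{2} + 3 μ} - \sqrt{μ^{-4 + 6} + 2} is an ∞ − ∞ stalemate; its conjugate partner breaks the tie.


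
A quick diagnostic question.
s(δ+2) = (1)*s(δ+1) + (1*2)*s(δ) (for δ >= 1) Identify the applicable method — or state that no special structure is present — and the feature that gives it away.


Diagnosis: the characteristic-root method — this is the constant-coefficient homogeneous case — the whole solution in δ reduces to a polynomial's roots.


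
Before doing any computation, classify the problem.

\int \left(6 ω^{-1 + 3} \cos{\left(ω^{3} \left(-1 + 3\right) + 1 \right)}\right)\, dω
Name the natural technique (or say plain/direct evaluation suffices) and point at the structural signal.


Verdict: u-substitution — collected, the integrand has one factor that is, up to a constant, the derivative of an inner expression the rest depends on — substitute for that inner expression.


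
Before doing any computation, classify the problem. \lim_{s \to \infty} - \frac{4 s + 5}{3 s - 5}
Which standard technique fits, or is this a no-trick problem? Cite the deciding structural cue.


Technique: dominant-term comparison — growth-rate triage: the leading powers of s decide the limit, everything else is noise. Differentiating the expression as a single quotient would eventually settle it as well; matching dominant growth settles it immediately.


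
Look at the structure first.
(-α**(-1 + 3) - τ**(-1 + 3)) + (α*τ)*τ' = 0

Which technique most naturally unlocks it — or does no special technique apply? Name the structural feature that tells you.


Diagnosis: the homogeneous substitution — scaling α and τ together leaves the slope fixed — it depends only on τ/α, so substitute the ratio. This doubles as a Bernoulli equation in the unknown as written; the homogeneous route needs no setup at all.


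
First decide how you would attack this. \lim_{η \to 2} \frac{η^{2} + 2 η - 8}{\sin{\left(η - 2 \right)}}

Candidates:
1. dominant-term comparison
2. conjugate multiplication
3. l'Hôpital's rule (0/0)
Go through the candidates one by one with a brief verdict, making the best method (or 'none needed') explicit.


Verdict: l'Hôpital's rule (0/0) — substituting 2 gives 0 over 0; differentiate top and bottom once and re-evaluate. Known elementary limits would finish this too — the rule just bypasses the case analysis.
- dominant-term comparison: no dominant-degree comparison decides it.
- conjugate multiplication: the conjugate move applies to radical differences, which this is not.
- l'Hôpital's rule (0/0) — yes, a natural case for it.


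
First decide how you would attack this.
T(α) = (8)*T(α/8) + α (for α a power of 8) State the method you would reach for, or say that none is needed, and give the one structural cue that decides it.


Verdict: the master substitution — recursion at α/8 is multiplicative in the index; logarithmic reindexing via α = 8^m linearizes it.


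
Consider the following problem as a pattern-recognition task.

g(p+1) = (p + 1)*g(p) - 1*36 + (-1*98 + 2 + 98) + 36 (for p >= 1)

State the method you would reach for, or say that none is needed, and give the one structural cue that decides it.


Verdict: a summation factor — one step of memory with a weight p + 1 that changes as the index grows — the summation-factor construction is built for this.


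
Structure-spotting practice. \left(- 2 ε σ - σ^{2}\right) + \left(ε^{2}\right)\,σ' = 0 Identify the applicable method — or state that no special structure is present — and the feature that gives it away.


Best approach: the homogeneous substitution — the slope's numerator and denominator share total degree; set v = σ/ε and the equation drops to separable form. Rearranged, this also fits the Bernoulli template directly; the homogeneous substitution reads the structure without the rearrangement.


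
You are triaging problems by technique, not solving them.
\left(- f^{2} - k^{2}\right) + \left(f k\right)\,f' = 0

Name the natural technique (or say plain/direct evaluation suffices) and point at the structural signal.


Method: the homogeneous substitution — scaling k and f together leaves the slope fixed — it depends only on f/k, so substitute the ratio. A Bernoulli substitution is a fair alternative on this equation directly; the homogeneous reading takes it as given.


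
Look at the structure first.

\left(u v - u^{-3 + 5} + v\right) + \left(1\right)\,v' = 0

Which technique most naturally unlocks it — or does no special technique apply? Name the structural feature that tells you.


Best approach: a linear integrating factor — linear in the unknown with genuine forcing: multiply through by the exponential of the integrated coefficient and the left side closes into one derivative.


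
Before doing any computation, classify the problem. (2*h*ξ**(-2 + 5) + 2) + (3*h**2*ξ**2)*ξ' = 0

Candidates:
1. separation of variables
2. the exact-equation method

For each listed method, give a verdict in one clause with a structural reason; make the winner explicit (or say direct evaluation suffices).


Diagnosis: the exact-equation method — the cross partial derivatives of (2*h*ξ**(-2 + 5) + 2) and 3*h**2*ξ**2 agree, so the left side is the total differential of one potential in h and ξ.
- separation of variables: no division isolates the independent variable from the unknown.
- the exact-equation method: yes, a natural case for it.


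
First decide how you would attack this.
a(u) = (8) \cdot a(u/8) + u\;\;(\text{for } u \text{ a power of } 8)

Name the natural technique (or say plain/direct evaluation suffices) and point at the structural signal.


Best approach: the master substitution — treat m = log base 8 of u as the new clock: one recursion step advances m by one while u scales by 8.


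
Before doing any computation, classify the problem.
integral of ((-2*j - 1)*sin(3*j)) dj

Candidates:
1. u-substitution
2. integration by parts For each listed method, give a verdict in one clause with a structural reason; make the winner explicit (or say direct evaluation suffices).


Method: integration by parts — a polynomial -2*j - 1 against the kernel sin(3*j) is the signature bounded-ladder case for integration by parts.
- u-substitution: no subexpression of the integrand pairs with its own derivative as a factor — individual terms may offer their own substitutions, but any change of variable covering the whole integral would have to be constructed from outside the expression.
- integration by parts — a fit — the right tool for this form.


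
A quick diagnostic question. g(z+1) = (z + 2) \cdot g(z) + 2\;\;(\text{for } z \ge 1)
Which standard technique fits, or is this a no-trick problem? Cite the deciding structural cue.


Technique: a summation factor — one step of memory with a weight z + 2 that changes as the index grows — the summation-factor construction is built for this.


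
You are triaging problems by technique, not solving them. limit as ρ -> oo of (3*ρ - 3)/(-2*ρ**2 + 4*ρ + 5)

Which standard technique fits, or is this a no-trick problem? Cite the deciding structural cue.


Best approach: dominant-term comparison — divide through by the highest power of ρ; every lower-order term dies and the dominant terms decide the limit. Differentiating the expression as a single quotient would eventually settle it as well; matching dominant growth settles it immediately.


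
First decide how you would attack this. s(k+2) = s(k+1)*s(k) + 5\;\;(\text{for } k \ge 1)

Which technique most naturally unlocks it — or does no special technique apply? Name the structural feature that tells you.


Technique: no special technique — each new value is a nonlinear function of earlier ones — scaling arguments and superposition both fail.


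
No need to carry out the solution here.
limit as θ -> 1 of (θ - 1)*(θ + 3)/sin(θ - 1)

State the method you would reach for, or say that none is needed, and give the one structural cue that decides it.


Technique: l'Hôpital's rule (0/0) — both numerator and denominator vanish at 1: the genuine 0/0 indeterminate that l'Hôpital exists for. One could equally expand both pieces locally and compare leading terms; the rule does that in one stroke.
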